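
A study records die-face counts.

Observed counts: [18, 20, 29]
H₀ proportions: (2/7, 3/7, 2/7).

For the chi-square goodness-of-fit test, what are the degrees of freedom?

df = k − 1 = 3 − 1 = 2

degrees of freedom = 2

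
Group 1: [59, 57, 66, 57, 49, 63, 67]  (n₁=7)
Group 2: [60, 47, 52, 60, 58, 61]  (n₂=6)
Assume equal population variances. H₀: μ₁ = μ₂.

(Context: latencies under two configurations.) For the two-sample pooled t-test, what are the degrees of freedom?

degrees of freedom = 11

df = n₁ + n₂ − 2 = 7 + 6 − 2 = 11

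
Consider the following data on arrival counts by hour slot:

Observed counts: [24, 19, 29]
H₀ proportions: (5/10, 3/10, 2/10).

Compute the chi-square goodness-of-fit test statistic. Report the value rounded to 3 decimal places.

n = 72; E_i = n·p_i = [36.00, 21.60, 14.40]
χ² = (24−36.00)²/36.00 + (19−21.60)²/21.60 + (29−14.40)²/14.40 = 19.1157
df = 2

test statistic = 19.116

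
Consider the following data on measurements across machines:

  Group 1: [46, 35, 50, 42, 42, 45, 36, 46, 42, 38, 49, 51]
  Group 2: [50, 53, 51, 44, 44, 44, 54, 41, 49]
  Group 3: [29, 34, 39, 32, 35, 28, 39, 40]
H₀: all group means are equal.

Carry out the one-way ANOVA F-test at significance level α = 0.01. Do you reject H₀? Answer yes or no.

Group means [43.50, 47.78, 34.50], grand mean 42.345
SSB = Σnᵢ(x̄ᵢ−x̄)² = 773.996; SSW = ΣΣ(x−x̄ᵢ)² = 630.556
MSB = 773.996/2 = 386.9981; MSW = 630.556/26 = 24.2521
F = MSB/MSW = 15.9573
df = (2, 26)
p-value (upper-tail) = 0.00003
At α=0.01: p < α → reject H₀

reject H₀: yes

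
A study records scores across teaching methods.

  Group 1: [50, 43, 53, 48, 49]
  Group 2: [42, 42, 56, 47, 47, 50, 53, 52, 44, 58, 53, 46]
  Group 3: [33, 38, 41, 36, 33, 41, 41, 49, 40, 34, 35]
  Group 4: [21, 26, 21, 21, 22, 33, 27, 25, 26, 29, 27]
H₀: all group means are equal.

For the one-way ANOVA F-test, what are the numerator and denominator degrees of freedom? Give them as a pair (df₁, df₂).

degrees of freedom = [3, 35]

k = 4 groups, N = 39 total
df = (k−1, N−k) = (4−1, 39−4) = (3, 35)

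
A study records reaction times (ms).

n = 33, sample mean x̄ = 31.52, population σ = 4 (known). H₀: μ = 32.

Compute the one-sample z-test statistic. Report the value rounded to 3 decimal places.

test statistic = -0.689

SE = σ/√n = 4/√33 = 0.6963
z = (x̄−μ₀)/SE = (31.52−32)/0.6963 = -0.6893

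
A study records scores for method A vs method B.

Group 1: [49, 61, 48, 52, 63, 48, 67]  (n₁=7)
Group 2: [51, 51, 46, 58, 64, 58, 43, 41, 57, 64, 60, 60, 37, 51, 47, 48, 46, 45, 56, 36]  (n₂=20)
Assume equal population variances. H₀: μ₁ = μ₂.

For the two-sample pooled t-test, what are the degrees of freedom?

df = n₁ + n₂ − 2 = 7 + 20 − 2 = 25

degrees of freedom = 25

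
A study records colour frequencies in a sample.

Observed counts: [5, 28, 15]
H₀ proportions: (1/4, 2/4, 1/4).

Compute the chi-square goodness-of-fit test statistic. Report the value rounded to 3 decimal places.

n = 48; E_i = n·p_i = [12.00, 24.00, 12.00]
χ² = (5−12.00)²/12.00 + (28−24.00)²/24.00 + (15−12.00)²/12.00 = 5.5000
df = 2

test statistic = 5.500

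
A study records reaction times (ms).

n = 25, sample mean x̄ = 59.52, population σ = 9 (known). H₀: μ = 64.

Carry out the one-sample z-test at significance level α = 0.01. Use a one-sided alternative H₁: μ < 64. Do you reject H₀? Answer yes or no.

SE = σ/√n = 9/√25 = 1.8000
z = (x̄−μ₀)/SE = (59.52−64)/1.8000 = -2.4889
p-value (one-sided, H₁ less) = 0.00641
At α=0.01: p < α → reject H₀

reject H₀: yes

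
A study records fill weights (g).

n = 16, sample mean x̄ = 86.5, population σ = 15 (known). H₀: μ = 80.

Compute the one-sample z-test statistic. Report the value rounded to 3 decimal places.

test statistic = 1.733

SE = σ/√n = 15/√16 = 3.7500
z = (x̄−μ₀)/SE = (86.5−80)/3.7500 = 1.7333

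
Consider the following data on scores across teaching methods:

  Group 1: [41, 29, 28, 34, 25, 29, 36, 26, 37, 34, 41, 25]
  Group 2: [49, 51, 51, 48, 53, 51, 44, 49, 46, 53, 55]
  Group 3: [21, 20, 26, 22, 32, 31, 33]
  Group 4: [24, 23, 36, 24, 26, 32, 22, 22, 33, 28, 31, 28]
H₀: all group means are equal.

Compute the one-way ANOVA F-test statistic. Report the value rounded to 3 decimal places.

test statistic = 52.400

Group means [32.08, 50.00, 26.43, 27.42], grand mean 34.500
SSB = Σnᵢ(x̄ᵢ−x̄)² = 3770.952; SSW = ΣΣ(x−x̄ᵢ)² = 911.548
MSB = 3770.952/3 = 1256.9841; MSW = 911.548/38 = 23.9881
F = MSB/MSW = 52.4003
df = (3, 38)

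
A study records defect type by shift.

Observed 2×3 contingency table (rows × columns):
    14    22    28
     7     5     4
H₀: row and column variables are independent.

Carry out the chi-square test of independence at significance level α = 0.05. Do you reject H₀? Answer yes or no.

Row totals [64, 16], col totals [21, 27, 32], n=80
χ² = (14−16.80)²/16.80 + (22−21.60)²/21.60 + (28−25.60)²/25.60 + (7−4.20)²/4.20 + (5−5.40)²/5.40 + (4−6.40)²/6.40 = 3.4954
df = 2
p-value (upper-tail) = 0.17418
At α=0.05: p ≥ α → fail to reject H₀

reject H₀: no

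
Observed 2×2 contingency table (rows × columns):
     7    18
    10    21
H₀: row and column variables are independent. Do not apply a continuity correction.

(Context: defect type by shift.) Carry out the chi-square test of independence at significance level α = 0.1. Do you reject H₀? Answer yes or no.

Row totals [25, 31], col totals [17, 39], n=56
χ² = (7−7.59)²/7.59 + (18−17.41)²/17.41 + (10−9.41)²/9.41 + (21−21.59)²/21.59 = 0.1187
df = 1
p-value (upper-tail) = 0.73046
At α=0.1: p ≥ α → fail to reject H₀

reject H₀: no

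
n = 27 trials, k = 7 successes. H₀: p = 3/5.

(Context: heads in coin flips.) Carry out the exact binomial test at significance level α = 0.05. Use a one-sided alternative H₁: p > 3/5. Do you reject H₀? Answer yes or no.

reject H₀: no

Exact binomial: n=27, k=7, p₀=3/5=0.6000
P(X≥7) from Σ C(n,i)·p₀^i·(1−p₀)^(n−i)
p-value (one-sided, H₁ greater) = 0.99993
At α=0.05: p ≥ α → fail to reject H₀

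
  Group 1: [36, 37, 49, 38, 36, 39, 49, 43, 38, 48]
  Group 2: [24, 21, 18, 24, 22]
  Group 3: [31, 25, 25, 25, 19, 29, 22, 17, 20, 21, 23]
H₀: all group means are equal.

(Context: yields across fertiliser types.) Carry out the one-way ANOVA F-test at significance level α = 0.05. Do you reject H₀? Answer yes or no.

Group means [41.30, 21.80, 23.36], grand mean 29.962
SSB = Σnᵢ(x̄ᵢ−x̄)² = 2097.516; SSW = ΣΣ(x−x̄ᵢ)² = 469.445
MSB = 2097.516/2 = 1048.7580; MSW = 469.445/23 = 20.4107
F = MSB/MSW = 51.3828
df = (2, 23)
p-value (upper-tail) = 0.00000
At α=0.05: p < α → reject H₀

reject H₀: yes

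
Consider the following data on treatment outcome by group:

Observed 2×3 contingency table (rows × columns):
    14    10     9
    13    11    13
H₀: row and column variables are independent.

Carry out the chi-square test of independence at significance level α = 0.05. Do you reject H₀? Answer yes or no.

Row totals [33, 37], col totals [27, 21, 22], n=70
χ² = (14−12.73)²/12.73 + (10−9.90)²/9.90 + (9−10.37)²/10.37 + (13−14.27)²/14.27 + (11−11.10)²/11.10 + (13−11.63)²/11.63 = 0.5853
df = 2
p-value (upper-tail) = 0.74630
At α=0.05: p ≥ α → fail to reject H₀

reject H₀: no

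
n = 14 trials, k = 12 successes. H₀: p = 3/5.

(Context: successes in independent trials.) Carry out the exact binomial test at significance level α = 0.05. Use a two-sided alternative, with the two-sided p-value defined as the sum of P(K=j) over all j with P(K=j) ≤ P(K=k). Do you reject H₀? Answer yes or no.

Exact binomial: n=14, k=12, p₀=3/5=0.6000
P(X=j) = C(n,j)·p₀^j·(1−p₀)^(n−j); p = Σ P(X=j) over j with P(X=j) ≤ P(X=12)
p-value (two-sided) = 0.05730
At α=0.05: p ≥ α → fail to reject H₀

reject H₀: no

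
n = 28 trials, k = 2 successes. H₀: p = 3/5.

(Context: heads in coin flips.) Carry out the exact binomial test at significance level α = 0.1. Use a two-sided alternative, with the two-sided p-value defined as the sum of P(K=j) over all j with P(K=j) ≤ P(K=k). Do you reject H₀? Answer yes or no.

reject H₀: yes

Exact binomial: n=28, k=2, p₀=3/5=0.6000
P(X=j) = C(n,j)·p₀^j·(1−p₀)^(n−j); p = Σ P(X=j) over j with P(X=j) ≤ P(X=2)
p-value (two-sided) = 0.00000
At α=0.1: p < α → reject H₀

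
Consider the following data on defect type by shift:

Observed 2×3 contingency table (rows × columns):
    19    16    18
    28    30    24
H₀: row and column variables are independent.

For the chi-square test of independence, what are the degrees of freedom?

degrees of freedom = 2

df = (r−1)(c−1) = (2−1)·(3−1) = 2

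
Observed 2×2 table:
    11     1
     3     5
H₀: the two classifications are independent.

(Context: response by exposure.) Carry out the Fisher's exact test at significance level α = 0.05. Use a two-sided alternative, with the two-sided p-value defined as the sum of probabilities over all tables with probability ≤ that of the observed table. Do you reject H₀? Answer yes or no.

reject H₀: yes

Margins: r₁=12, r₂=8, c₁=14, c₂=6, n=20
p_obs = C(12,11)·C(8,3)/C(20,14); sum pmf over tables with pmf ≤ p_obs
p-value (two-sided) = 0.01806
At α=0.05: p < α → reject H₀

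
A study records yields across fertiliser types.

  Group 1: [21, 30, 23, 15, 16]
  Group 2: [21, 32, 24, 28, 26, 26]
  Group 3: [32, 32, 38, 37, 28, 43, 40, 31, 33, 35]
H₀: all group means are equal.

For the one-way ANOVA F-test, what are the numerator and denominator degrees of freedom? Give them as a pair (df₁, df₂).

degrees of freedom = [2, 18]

k = 3 groups, N = 21 total
df = (k−1, N−k) = (3−1, 21−3) = (2, 18)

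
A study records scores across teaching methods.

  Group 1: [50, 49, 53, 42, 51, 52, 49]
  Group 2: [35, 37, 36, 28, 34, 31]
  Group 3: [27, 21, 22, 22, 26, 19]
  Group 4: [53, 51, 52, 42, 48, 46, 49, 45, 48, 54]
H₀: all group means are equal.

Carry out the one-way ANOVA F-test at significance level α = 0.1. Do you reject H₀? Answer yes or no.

Group means [49.43, 33.50, 22.83, 48.80], grand mean 40.414
SSB = Σnᵢ(x̄ᵢ−x̄)² = 3413.387; SSW = ΣΣ(x−x̄ᵢ)² = 311.648
MSB = 3413.387/3 = 1137.7956; MSW = 311.648/25 = 12.4659
F = MSB/MSW = 91.2726
df = (3, 25)
p-value (upper-tail) = 0.00000
At α=0.1: p < α → reject H₀

reject H₀: yes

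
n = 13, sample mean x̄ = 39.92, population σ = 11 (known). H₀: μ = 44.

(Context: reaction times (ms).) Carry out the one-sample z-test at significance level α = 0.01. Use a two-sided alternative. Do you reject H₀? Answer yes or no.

reject H₀: no

SE = σ/√n = 11/√13 = 3.0509
z = (x̄−μ₀)/SE = (39.92−44)/3.0509 = -1.3373
p-value (two-sided) = 0.18111
At α=0.01: p ≥ α → fail to reject H₀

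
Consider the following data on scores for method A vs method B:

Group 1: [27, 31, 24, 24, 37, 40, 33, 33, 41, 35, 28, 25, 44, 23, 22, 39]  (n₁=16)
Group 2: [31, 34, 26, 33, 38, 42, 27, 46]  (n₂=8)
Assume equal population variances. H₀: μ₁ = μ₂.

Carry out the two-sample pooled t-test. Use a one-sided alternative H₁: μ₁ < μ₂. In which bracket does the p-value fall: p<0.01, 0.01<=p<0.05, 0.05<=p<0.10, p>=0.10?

x̄₁=31.625, s₁=7.173, n₁=16
x̄₂=34.625, s₂=7.009, n₂=8
s_p² = [15·7.173² + 7·7.009²]/22 = 50.7102
SE = √(s_p²·(1/16+1/8)) = 3.0835
t = (31.625−34.625)/3.0835 = -0.9729
df = 22
p-value (one-sided, H₁ less) = 0.17059
→ bracket: p>=0.10

p-value bracket: p>=0.10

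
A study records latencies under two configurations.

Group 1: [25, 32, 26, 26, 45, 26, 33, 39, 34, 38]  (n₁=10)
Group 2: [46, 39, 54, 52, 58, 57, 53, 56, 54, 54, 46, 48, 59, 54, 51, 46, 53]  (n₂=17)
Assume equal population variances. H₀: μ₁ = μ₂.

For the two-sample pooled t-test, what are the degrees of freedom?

df = n₁ + n₂ − 2 = 10 + 17 − 2 = 25

degrees of freedom = 25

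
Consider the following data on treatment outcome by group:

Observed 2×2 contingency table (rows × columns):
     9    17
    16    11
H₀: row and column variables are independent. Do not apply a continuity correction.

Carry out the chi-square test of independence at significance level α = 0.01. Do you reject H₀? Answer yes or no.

Row totals [26, 27], col totals [25, 28], n=53
χ² = (9−12.26)²/12.26 + (17−13.74)²/13.74 + (16−12.74)²/12.74 + (11−14.26)²/14.26 = 3.2280
df = 1
p-value (upper-tail) = 0.07239
At α=0.01: p ≥ α → fail to reject H₀

reject H₀: no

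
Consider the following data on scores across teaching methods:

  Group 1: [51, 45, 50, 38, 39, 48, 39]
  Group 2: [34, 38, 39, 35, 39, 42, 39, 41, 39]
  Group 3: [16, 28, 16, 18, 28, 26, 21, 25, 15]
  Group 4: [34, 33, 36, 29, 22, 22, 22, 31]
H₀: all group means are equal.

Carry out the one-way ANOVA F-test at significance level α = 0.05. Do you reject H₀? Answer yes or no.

reject H₀: yes

Group means [44.29, 38.44, 21.44, 28.62], grand mean 32.667
SSB = Σnᵢ(x̄ᵢ−x̄)² = 2509.585; SSW = ΣΣ(x−x̄ᵢ)² = 711.748
MSB = 2509.585/3 = 836.5284; MSW = 711.748/29 = 24.5430
F = MSB/MSW = 34.0841
df = (3, 29)
p-value (upper-tail) = 0.00000
At α=0.05: p < α → reject H₀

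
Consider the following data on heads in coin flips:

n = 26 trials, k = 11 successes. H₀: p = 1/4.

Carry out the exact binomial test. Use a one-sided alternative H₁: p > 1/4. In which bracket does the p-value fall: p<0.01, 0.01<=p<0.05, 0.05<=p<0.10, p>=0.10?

p-value bracket: 0.01<=p<0.05

Exact binomial: n=26, k=11, p₀=1/4=0.2500
P(X≥11) from Σ C(n,i)·p₀^i·(1−p₀)^(n−i)
p-value (one-sided, H₁ greater) = 0.04008
→ bracket: 0.01<=p<0.05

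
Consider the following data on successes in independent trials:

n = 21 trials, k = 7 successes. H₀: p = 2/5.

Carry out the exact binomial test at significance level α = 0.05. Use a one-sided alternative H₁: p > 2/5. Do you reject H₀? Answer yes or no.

Exact binomial: n=21, k=7, p₀=2/5=0.4000
P(X≥7) from Σ C(n,i)·p₀^i·(1−p₀)^(n−i)
p-value (one-sided, H₁ greater) = 0.79975
At α=0.05: p ≥ α → fail to reject H₀

reject H₀: no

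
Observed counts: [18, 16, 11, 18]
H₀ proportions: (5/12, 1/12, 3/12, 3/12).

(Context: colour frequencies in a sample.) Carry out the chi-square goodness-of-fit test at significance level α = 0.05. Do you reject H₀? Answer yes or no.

reject H₀: yes

n = 63; E_i = n·p_i = [26.25, 5.25, 15.75, 15.75]
χ² = (18−26.25)²/26.25 + (16−5.25)²/5.25 + (11−15.75)²/15.75 + (18−15.75)²/15.75 = 26.3587
df = 3
p-value (upper-tail) = 0.00001
At α=0.05: p < α → reject H₀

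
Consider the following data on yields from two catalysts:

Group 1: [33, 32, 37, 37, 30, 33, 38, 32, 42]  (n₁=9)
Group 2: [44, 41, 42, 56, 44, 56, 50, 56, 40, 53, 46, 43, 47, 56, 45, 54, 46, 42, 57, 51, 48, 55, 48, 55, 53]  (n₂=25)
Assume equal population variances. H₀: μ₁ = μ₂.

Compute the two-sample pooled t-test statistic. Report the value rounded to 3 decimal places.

test statistic = -6.983

x̄₁=34.889, s₁=3.822, n₁=9
x̄₂=49.120, s₂=5.637, n₂=25
s_p² = [8·3.822² + 24·5.637²]/32 = 27.4853
SE = √(s_p²·(1/9+1/25)) = 2.0380
t = (34.889−49.120)/2.0380 = -6.9830
df = 32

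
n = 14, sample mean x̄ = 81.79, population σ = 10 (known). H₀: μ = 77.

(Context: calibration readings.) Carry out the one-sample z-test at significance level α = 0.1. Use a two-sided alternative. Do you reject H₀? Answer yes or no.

reject H₀: yes

SE = σ/√n = 10/√14 = 2.6726
z = (x̄−μ₀)/SE = (81.79−77)/2.6726 = 1.7923
p-value (two-sided) = 0.07309
At α=0.1: p < α → reject H₀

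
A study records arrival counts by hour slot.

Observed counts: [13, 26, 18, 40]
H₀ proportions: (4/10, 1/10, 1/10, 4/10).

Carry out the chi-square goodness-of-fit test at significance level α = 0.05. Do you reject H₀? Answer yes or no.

n = 97; E_i = n·p_i = [38.80, 9.70, 9.70, 38.80]
χ² = (13−38.80)²/38.80 + (26−9.70)²/9.70 + (18−9.70)²/9.70 + (40−38.80)²/38.80 = 51.6856
df = 3
p-value (upper-tail) = 0.00000
At α=0.05: p < α → reject H₀

reject H₀: yes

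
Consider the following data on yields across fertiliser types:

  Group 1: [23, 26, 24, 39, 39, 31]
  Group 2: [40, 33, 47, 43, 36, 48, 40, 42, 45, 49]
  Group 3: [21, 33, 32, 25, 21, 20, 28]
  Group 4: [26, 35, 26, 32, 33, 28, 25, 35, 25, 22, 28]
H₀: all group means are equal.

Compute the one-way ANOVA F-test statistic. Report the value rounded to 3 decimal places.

Group means [30.33, 42.30, 25.71, 28.64], grand mean 32.353
SSB = Σnᵢ(x̄ᵢ−x̄)² = 1474.357; SSW = ΣΣ(x−x̄ᵢ)² = 879.407
MSB = 1474.357/3 = 491.4524; MSW = 879.407/30 = 29.3136
F = MSB/MSW = 16.7654
df = (3, 30)

test statistic = 16.765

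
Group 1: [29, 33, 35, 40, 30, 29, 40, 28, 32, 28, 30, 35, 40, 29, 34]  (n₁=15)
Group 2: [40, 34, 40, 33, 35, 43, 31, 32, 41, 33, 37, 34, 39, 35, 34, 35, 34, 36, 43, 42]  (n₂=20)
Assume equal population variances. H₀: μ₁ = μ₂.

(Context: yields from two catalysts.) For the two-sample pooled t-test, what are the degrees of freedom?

df = n₁ + n₂ − 2 = 15 + 20 − 2 = 33

degrees of freedom = 33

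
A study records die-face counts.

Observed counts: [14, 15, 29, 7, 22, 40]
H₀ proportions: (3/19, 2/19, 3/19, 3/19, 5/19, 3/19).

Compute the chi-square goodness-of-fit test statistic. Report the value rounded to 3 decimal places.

n = 127; E_i = n·p_i = [20.05, 13.37, 20.05, 20.05, 33.42, 20.05]
χ² = (14−20.05)²/20.05 + (15−13.37)²/13.37 + (29−20.05)²/20.05 + (7−20.05)²/20.05 + (22−33.42)²/33.42 + (40−20.05)²/20.05 = 38.2601
df = 5

test statistic = 38.260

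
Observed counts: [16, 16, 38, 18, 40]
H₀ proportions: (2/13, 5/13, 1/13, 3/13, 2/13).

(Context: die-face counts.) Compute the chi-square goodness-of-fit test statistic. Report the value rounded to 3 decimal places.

n = 128; E_i = n·p_i = [19.69, 49.23, 9.85, 29.54, 19.69]
χ² = (16−19.69)²/19.69 + (16−49.23)²/49.23 + (38−9.85)²/9.85 + (18−29.54)²/29.54 + (40−19.69)²/19.69 = 129.0750
df = 4

test statistic = 129.075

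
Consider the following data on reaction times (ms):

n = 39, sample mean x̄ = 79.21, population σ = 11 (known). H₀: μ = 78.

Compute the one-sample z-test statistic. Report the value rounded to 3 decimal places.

test statistic = 0.687

SE = σ/√n = 11/√39 = 1.7614
z = (x̄−μ₀)/SE = (79.21−78)/1.7614 = 0.6869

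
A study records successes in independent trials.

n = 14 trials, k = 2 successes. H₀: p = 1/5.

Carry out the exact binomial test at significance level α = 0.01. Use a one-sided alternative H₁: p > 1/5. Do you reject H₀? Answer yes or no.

Exact binomial: n=14, k=2, p₀=1/5=0.2000
P(X≥2) from Σ C(n,i)·p₀^i·(1−p₀)^(n−i)
p-value (one-sided, H₁ greater) = 0.80209
At α=0.01: p ≥ α → fail to reject H₀

reject H₀: no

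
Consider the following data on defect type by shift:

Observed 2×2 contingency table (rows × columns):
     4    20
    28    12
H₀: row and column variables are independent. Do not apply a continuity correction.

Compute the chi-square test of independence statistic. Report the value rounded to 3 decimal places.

test statistic = 17.067

Row totals [24, 40], col totals [32, 32], n=64
χ² = (4−12.00)²/12.00 + (20−12.00)²/12.00 + (28−20.00)²/20.00 + (12−20.00)²/20.00 = 17.0667
df = 1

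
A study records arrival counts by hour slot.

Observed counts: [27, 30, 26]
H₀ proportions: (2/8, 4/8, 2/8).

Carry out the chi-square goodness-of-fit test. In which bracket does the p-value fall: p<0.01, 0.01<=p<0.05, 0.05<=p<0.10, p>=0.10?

p-value bracket: 0.01<=p<0.05

n = 83; E_i = n·p_i = [20.75, 41.50, 20.75]
χ² = (27−20.75)²/20.75 + (30−41.50)²/41.50 + (26−20.75)²/20.75 = 6.3976
df = 2
p-value (upper-tail) = 0.04081
→ bracket: 0.01<=p<0.05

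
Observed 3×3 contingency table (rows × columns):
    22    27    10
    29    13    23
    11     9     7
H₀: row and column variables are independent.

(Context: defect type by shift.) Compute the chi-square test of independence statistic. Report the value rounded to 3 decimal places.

test statistic = 10.711

Row totals [59, 65, 27], col totals [62, 49, 40], n=151
χ² = (22−24.23)²/24.23 + (27−19.15)²/19.15 + (10−15.63)²/15.63 + (29−26.69)²/26.69 + (13−21.09)²/21.09 + (23−17.22)²/17.22 + (11−11.09)²/11.09 + (9−8.76)²/8.76 + (7−7.15)²/7.15 = 10.7107
df = 4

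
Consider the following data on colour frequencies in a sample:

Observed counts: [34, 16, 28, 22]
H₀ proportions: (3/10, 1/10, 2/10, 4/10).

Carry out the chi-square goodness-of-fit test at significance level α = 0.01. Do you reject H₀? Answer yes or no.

n = 100; E_i = n·p_i = [30.00, 10.00, 20.00, 40.00]
χ² = (34−30.00)²/30.00 + (16−10.00)²/10.00 + (28−20.00)²/20.00 + (22−40.00)²/40.00 = 15.4333
df = 3
p-value (upper-tail) = 0.00148
At α=0.01: p < α → reject H₀

reject H₀: yes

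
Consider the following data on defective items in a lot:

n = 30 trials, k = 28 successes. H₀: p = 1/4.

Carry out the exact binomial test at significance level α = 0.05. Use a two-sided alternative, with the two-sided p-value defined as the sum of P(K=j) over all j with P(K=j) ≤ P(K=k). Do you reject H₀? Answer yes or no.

Exact binomial: n=30, k=28, p₀=1/4=0.2500
P(X=j) = C(n,j)·p₀^j·(1−p₀)^(n−j); p = Σ P(X=j) over j with P(X=j) ≤ P(X=28)
p-value (two-sided) = 0.00000
At α=0.05: p < α → reject H₀

reject H₀: yes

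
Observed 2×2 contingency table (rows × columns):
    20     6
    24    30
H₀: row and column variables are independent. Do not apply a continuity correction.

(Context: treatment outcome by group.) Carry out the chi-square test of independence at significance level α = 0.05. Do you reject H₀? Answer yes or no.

Row totals [26, 54], col totals [44, 36], n=80
χ² = (20−14.30)²/14.30 + (6−11.70)²/11.70 + (24−29.70)²/29.70 + (30−24.30)²/24.30 = 7.4799
df = 1
p-value (upper-tail) = 0.00624
At α=0.05: p < α → reject H₀

reject H₀: yes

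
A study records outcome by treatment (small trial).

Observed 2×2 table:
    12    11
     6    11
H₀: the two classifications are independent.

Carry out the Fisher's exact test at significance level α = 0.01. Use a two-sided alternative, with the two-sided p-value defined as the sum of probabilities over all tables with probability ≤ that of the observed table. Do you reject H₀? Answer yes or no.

reject H₀: no

Margins: r₁=23, r₂=17, c₁=18, c₂=22, n=40
p_obs = C(23,12)·C(17,6)/C(40,18); sum pmf over tables with pmf ≤ p_obs
p-value (two-sided) = 0.34756
At α=0.01: p ≥ α → fail to reject H₀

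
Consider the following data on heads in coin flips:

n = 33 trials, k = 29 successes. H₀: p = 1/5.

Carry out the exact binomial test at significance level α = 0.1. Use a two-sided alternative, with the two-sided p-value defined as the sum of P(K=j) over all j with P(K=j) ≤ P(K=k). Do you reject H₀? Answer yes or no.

reject H₀: yes

Exact binomial: n=33, k=29, p₀=1/5=0.2000
P(X=j) = C(n,j)·p₀^j·(1−p₀)^(n−j); p = Σ P(X=j) over j with P(X=j) ≤ P(X=29)
p-value (two-sided) = 0.00000
At α=0.1: p < α → reject H₀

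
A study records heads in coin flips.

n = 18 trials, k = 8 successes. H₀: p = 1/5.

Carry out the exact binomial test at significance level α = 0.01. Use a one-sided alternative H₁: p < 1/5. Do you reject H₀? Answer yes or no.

Exact binomial: n=18, k=8, p₀=1/5=0.2000
P(X≤8) from Σ C(n,i)·p₀^i·(1−p₀)^(n−i)
p-value (one-sided, H₁ less) = 0.99575
At α=0.01: p ≥ α → fail to reject H₀

reject H₀: no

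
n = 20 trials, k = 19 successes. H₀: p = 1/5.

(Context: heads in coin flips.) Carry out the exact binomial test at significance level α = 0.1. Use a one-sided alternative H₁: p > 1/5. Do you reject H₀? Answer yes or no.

reject H₀: yes

Exact binomial: n=20, k=19, p₀=1/5=0.2000
P(X≥19) from Σ C(n,i)·p₀^i·(1−p₀)^(n−i)
p-value (one-sided, H₁ greater) = 0.00000
At α=0.1: p < α → reject H₀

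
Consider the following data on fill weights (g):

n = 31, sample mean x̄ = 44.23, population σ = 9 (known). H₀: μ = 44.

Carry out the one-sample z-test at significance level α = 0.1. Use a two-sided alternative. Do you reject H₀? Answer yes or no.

SE = σ/√n = 9/√31 = 1.6164
z = (x̄−μ₀)/SE = (44.23−44)/1.6164 = 0.1423
p-value (two-sided) = 0.88685
At α=0.1: p ≥ α → fail to reject H₀

reject H₀: no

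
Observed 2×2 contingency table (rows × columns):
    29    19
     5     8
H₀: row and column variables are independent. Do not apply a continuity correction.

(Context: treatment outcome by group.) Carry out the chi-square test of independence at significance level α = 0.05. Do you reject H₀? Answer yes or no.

Row totals [48, 13], col totals [34, 27], n=61
χ² = (29−26.75)²/26.75 + (19−21.25)²/21.25 + (5−7.25)²/7.25 + (8−5.75)²/5.75 = 1.9987
df = 1
p-value (upper-tail) = 0.15744
At α=0.05: p ≥ α → fail to reject H₀

reject H₀: no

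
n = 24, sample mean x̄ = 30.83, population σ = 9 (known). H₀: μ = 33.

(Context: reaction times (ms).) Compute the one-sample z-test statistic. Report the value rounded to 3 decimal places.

test statistic = -1.181

SE = σ/√n = 9/√24 = 1.8371
z = (x̄−μ₀)/SE = (30.83−33)/1.8371 = -1.1812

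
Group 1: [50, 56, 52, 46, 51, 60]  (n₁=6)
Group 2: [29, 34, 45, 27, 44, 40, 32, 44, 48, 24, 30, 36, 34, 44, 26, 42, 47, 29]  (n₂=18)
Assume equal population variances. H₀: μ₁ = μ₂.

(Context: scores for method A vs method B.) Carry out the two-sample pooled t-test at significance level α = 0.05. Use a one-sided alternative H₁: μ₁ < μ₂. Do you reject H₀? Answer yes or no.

reject H₀: no

x̄₁=52.500, s₁=4.889, n₁=6
x̄₂=36.389, s₂=7.935, n₂=18
s_p² = [5·4.889² + 17·7.935²]/22 = 54.0808
SE = √(s_p²·(1/6+1/18)) = 3.4667
t = (52.500−36.389)/3.4667 = 4.6474
df = 22
p-value (one-sided, H₁ less) = 0.99994
At α=0.05: p ≥ α → fail to reject H₀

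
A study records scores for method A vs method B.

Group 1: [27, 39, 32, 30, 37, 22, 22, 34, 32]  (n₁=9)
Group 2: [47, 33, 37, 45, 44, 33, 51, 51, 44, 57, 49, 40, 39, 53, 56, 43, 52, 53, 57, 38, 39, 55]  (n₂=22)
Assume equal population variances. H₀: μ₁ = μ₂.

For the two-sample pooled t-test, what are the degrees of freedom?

degrees of freedom = 29

df = n₁ + n₂ − 2 = 9 + 22 − 2 = 29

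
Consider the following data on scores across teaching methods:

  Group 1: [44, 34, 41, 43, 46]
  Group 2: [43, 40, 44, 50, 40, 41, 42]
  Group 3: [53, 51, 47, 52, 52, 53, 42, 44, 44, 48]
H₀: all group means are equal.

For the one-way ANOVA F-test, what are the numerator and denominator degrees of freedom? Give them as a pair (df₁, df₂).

k = 3 groups, N = 22 total
df = (k−1, N−k) = (3−1, 22−3) = (2, 19)

degrees of freedom = [2, 19]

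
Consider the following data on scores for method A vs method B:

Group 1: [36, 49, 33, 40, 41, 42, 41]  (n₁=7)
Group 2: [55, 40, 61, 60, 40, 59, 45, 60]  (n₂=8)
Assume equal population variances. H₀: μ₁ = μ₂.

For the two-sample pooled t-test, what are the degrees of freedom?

df = n₁ + n₂ − 2 = 7 + 8 − 2 = 13

degrees of freedom = 13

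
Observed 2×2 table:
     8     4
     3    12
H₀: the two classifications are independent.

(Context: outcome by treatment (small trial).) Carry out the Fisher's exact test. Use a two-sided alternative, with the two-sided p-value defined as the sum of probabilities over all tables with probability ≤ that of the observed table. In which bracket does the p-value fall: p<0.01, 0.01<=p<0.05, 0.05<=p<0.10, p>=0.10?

Margins: r₁=12, r₂=15, c₁=11, c₂=16, n=27
p_obs = C(12,8)·C(15,3)/C(27,11); sum pmf over tables with pmf ≤ p_obs
p-value (two-sided) = 0.02199
→ bracket: 0.01<=p<0.05

p-value bracket: 0.01<=p<0.05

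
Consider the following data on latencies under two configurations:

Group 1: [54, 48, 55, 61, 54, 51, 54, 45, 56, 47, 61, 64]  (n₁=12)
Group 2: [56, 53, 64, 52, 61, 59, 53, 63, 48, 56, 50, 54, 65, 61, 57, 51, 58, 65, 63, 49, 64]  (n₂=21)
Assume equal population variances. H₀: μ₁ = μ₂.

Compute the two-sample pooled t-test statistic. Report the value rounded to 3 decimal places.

test statistic = -1.487

x̄₁=54.167, s₁=5.859, n₁=12
x̄₂=57.238, s₂=5.621, n₂=21
s_p² = [11·5.859² + 20·5.621²]/31 = 32.5637
SE = √(s_p²·(1/12+1/21)) = 2.0650
t = (54.167−57.238)/2.0650 = -1.4874
df = 31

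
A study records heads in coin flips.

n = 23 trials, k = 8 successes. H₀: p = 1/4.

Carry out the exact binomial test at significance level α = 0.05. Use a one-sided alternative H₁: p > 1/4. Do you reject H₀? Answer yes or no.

reject H₀: no

Exact binomial: n=23, k=8, p₀=1/4=0.2500
P(X≥8) from Σ C(n,i)·p₀^i·(1−p₀)^(n−i)
p-value (one-sided, H₁ greater) = 0.19630
At α=0.05: p ≥ α → fail to reject H₀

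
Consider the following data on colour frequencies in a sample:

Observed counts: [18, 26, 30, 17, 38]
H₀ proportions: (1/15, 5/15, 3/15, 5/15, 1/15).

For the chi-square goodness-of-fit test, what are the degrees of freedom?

degrees of freedom = 4

df = k − 1 = 5 − 1 = 4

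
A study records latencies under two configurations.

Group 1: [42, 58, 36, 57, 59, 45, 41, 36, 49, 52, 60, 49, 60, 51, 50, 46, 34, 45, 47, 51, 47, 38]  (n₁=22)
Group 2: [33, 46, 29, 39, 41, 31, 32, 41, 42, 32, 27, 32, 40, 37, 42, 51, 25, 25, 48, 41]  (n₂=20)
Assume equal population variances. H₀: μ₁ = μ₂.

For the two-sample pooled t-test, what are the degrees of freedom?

degrees of freedom = 40

df = n₁ + n₂ − 2 = 22 + 20 − 2 = 40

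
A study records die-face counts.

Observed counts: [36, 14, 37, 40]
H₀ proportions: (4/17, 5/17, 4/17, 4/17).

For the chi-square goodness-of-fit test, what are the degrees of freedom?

degrees of freedom = 3

df = k − 1 = 4 − 1 = 3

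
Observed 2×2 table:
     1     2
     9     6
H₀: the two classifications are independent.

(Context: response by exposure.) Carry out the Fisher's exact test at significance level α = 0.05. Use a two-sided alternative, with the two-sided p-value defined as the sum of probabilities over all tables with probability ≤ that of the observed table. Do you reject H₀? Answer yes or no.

reject H₀: no

Margins: r₁=3, r₂=15, c₁=10, c₂=8, n=18
p_obs = C(3,1)·C(15,9)/C(18,10); sum pmf over tables with pmf ≤ p_obs
p-value (two-sided) = 0.55882
At α=0.05: p ≥ α → fail to reject H₀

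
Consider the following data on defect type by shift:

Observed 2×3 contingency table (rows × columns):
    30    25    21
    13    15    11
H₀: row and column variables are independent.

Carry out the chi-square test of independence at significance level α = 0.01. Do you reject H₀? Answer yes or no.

reject H₀: no

Row totals [76, 39], col totals [43, 40, 32], n=115
χ² = (30−28.42)²/28.42 + (25−26.43)²/26.43 + (21−21.15)²/21.15 + (13−14.58)²/14.58 + (15−13.57)²/13.57 + (11−10.85)²/10.85 = 0.4926
df = 2
p-value (upper-tail) = 0.78170
At α=0.01: p ≥ α → fail to reject H₀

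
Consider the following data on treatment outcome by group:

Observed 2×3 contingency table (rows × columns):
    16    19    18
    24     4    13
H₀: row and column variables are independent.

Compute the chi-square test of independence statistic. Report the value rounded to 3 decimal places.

Row totals [53, 41], col totals [40, 23, 31], n=94
χ² = (16−22.55)²/22.55 + (19−12.97)²/12.97 + (18−17.48)²/17.48 + (24−17.45)²/17.45 + (4−10.03)²/10.03 + (13−13.52)²/13.52 = 10.8337
df = 2

test statistic = 10.834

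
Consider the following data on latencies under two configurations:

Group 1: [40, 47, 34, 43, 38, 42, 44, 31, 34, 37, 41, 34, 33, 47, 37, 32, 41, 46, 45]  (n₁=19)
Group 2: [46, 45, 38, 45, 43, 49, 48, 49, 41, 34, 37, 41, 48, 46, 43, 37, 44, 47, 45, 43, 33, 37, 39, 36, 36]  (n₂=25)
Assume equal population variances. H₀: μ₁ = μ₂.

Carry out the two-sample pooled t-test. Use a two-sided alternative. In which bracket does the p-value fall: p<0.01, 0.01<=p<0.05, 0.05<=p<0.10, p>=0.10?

p-value bracket: 0.05<=p<0.10

x̄₁=39.263, s₁=5.290, n₁=19
x̄₂=42.000, s₂=4.916, n₂=25
s_p² = [18·5.290² + 24·4.916²]/42 = 25.8020
SE = √(s_p²·(1/19+1/25)) = 1.5460
t = (39.263−42.000)/1.5460 = -1.7703
df = 42
p-value (two-sided) = 0.08394
→ bracket: 0.05<=p<0.10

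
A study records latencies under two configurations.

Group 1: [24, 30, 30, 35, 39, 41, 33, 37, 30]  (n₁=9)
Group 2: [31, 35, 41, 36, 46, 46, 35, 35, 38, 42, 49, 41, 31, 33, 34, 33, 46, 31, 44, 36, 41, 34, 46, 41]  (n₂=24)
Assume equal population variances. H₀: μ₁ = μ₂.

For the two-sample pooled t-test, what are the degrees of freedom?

df = n₁ + n₂ − 2 = 9 + 24 − 2 = 31

degrees of freedom = 31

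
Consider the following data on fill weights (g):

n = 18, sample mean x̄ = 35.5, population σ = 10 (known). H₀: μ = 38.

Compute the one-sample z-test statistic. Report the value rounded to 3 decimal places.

test statistic = -1.061

SE = σ/√n = 10/√18 = 2.3570
z = (x̄−μ₀)/SE = (35.5−38)/2.3570 = -1.0607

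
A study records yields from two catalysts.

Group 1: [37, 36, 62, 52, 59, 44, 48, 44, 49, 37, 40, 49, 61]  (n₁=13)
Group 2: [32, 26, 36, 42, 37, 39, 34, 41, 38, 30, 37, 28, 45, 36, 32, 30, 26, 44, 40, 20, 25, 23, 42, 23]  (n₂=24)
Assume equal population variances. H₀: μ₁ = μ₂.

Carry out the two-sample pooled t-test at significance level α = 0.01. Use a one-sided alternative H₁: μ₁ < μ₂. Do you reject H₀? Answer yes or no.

x̄₁=47.538, s₁=9.052, n₁=13
x̄₂=33.583, s₂=7.283, n₂=24
s_p² = [12·9.052² + 23·7.283²]/35 = 62.9447
SE = √(s_p²·(1/13+1/24)) = 2.7321
t = (47.538−33.583)/2.7321 = 5.1078
df = 35
p-value (one-sided, H₁ less) = 0.99999
At α=0.01: p ≥ α → fail to reject H₀

reject H₀: no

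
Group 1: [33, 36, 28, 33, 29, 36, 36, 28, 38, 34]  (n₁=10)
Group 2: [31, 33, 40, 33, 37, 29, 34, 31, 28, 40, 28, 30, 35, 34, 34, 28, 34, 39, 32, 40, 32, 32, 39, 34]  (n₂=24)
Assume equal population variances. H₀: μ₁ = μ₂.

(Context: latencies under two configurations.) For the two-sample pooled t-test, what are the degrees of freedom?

df = n₁ + n₂ − 2 = 10 + 24 − 2 = 32

degrees of freedom = 32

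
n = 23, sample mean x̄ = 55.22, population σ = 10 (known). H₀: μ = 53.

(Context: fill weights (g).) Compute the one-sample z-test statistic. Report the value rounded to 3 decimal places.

test statistic = 1.065

SE = σ/√n = 10/√23 = 2.0851
z = (x̄−μ₀)/SE = (55.22−53)/2.0851 = 1.0647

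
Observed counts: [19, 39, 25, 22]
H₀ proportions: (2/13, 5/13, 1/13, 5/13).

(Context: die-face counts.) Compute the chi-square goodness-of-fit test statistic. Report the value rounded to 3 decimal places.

test statistic = 44.376

n = 105; E_i = n·p_i = [16.15, 40.38, 8.08, 40.38]
χ² = (19−16.15)²/16.15 + (39−40.38)²/40.38 + (25−8.08)²/8.08 + (22−40.38)²/40.38 = 44.3762
df = 3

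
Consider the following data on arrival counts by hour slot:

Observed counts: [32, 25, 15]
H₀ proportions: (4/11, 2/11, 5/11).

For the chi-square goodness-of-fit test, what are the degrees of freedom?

degrees of freedom = 2

df = k − 1 = 3 − 1 = 2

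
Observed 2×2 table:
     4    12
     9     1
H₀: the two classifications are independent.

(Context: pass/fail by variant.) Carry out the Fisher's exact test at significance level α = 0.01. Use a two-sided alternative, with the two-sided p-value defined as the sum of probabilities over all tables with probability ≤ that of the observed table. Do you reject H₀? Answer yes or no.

reject H₀: yes

Margins: r₁=16, r₂=10, c₁=13, c₂=13, n=26
p_obs = C(16,4)·C(10,9)/C(26,13); sum pmf over tables with pmf ≤ p_obs
p-value (two-sided) = 0.00361
At α=0.01: p < α → reject H₀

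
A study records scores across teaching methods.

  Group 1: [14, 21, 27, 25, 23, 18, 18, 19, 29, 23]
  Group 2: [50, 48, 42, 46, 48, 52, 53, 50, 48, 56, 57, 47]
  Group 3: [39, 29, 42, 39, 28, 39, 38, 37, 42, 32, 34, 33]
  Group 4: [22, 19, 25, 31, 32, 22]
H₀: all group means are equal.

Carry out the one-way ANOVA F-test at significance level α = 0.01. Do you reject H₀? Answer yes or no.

Group means [21.70, 49.75, 36.00, 25.17], grand mean 34.925
SSB = Σnᵢ(x̄ᵢ−x̄)² = 4971.592; SSW = ΣΣ(x−x̄ᵢ)² = 773.183
MSB = 4971.592/3 = 1657.1972; MSW = 773.183/36 = 21.4773
F = MSB/MSW = 77.1604
df = (3, 36)
p-value (upper-tail) = 0.00000
At α=0.01: p < α → reject H₀

reject H₀: yes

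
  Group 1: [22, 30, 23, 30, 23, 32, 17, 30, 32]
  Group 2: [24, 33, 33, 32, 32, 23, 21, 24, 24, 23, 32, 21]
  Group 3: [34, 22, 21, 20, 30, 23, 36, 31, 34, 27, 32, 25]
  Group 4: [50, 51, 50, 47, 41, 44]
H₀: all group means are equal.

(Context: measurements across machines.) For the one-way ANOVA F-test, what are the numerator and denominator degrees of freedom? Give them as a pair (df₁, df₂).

degrees of freedom = [3, 35]

k = 4 groups, N = 39 total
df = (k−1, N−k) = (4−1, 39−4) = (3, 35)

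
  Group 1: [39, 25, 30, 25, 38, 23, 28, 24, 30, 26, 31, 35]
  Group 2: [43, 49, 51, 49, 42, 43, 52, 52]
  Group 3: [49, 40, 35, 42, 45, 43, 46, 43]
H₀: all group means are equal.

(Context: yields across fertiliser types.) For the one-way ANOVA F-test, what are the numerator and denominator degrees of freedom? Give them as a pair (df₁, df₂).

k = 3 groups, N = 28 total
df = (k−1, N−k) = (3−1, 28−3) = (2, 25)

degrees of freedom = [2, 25]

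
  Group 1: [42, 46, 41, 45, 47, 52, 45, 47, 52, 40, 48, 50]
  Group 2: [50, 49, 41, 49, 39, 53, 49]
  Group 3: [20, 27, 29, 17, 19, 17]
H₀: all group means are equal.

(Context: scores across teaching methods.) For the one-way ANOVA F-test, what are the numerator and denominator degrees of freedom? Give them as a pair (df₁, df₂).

degrees of freedom = [2, 22]

k = 3 groups, N = 25 total
df = (k−1, N−k) = (3−1, 25−3) = (2, 22)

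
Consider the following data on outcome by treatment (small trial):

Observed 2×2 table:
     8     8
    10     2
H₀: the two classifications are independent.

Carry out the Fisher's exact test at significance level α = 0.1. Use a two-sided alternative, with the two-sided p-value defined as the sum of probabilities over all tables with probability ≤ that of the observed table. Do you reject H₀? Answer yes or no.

reject H₀: no

Margins: r₁=16, r₂=12, c₁=18, c₂=10, n=28
p_obs = C(16,8)·C(12,10)/C(28,18); sum pmf over tables with pmf ≤ p_obs
p-value (two-sided) = 0.11439
At α=0.1: p ≥ α → fail to reject H₀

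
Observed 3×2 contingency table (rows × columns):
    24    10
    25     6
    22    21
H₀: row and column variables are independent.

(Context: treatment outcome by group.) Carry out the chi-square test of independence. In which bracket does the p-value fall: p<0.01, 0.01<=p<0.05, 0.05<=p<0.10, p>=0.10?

p-value bracket: 0.01<=p<0.05

Row totals [34, 31, 43], col totals [71, 37], n=108
χ² = (24−22.35)²/22.35 + (10−11.65)²/11.65 + (25−20.38)²/20.38 + (6−10.62)²/10.62 + (22−28.27)²/28.27 + (21−14.73)²/14.73 = 7.4697
df = 2
p-value (upper-tail) = 0.02388
→ bracket: 0.01<=p<0.05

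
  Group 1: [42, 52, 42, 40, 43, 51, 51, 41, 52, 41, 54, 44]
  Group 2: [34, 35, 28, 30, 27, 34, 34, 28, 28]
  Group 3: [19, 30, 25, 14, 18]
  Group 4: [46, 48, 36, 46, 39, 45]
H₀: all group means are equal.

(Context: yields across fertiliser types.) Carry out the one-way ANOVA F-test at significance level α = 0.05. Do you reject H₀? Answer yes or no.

Group means [46.08, 30.89, 21.20, 43.33], grand mean 37.406
SSB = Σnᵢ(x̄ᵢ−x̄)² = 2809.780; SSW = ΣΣ(x−x̄ᵢ)² = 673.939
MSB = 2809.780/3 = 936.5933; MSW = 673.939/28 = 24.0692
F = MSB/MSW = 38.9124
df = (3, 28)
p-value (upper-tail) = 0.00000
At α=0.05: p < α → reject H₀

reject H₀: yes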